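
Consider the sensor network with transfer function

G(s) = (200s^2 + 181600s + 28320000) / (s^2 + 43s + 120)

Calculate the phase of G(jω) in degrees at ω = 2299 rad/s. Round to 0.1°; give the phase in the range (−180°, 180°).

-21.0°

Substitute s = j2299:
Numerator: 200(j2299)^2 + 181600(j2299) + 28320000 = -1028760200 + j417498400
Denominator: (j2299)^2 + 43(j2299) + 120 = -5285281 + j98857
|N| = √(1028760200² + 417498400²) ≈ 1.1102e+09, ∠N ≈ 157.91°
|D| = √(5285281² + 98857²) ≈ 5.2862e+06, ∠D ≈ 178.93°
∠G = 157.91° − 178.93° = -21.02°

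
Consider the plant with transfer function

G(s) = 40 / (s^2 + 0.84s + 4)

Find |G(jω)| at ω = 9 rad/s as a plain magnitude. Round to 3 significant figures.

At s = jω = j9:
quadratic: (j9)² + 0.84·j9 + 4 = -77 + j7.56 → |·| ≈ 77.37, ∠ ≈ 174.39°
|G| = 40 / 77.37 ≈ 0.517

0.517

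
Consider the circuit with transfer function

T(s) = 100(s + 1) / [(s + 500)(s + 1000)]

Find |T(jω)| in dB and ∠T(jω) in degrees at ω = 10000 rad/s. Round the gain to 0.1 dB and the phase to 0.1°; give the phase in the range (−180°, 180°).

At s = jω = j10000:
zero (s+1): 1 + j10000 → |·| = √(1²+10000²) = √100000001 ≈ 10000, ∠ = arctan(10000/1) ≈ 89.99°
pole (s+500): 500 + j10000 → |·| = √(500²+10000²) = √100250000 ≈ 10012, ∠ = arctan(10000/500) ≈ 87.14°
pole (s+1000): 1000 + j10000 → |·| = √(1000²+10000²) = √101000000 ≈ 10050, ∠ = arctan(10000/1000) ≈ 84.29°
|T| = 100 · 10000 / 1.0062e+08 ≈ 0.0099384
Gain = 20 log₁₀(0.0099384) ≈ -40.05 dB
∠T = 89.99° − 171.43° = -81.44°

-40.1 dB, -81.4°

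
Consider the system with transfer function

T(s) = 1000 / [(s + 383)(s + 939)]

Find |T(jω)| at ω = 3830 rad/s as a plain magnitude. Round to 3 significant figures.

At s = jω = j3830:
pole (s+383): 383 + j3830 → |·| = √(383²+3830²) = √14815589 ≈ 3849.1, ∠ = arctan(3830/383) ≈ 84.29°
pole (s+939): 939 + j3830 → |·| = √(939²+3830²) = √15550621 ≈ 3943.4, ∠ = arctan(3830/939) ≈ 76.22°
|T| = 1000 / 1.5179e+07 ≈ 6.588e-05

6.59e-05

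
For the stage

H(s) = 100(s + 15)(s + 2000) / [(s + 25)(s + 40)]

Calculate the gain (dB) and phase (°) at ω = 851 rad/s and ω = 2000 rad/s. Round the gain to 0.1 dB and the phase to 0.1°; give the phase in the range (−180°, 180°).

ω = 851: 48.1 dB, -63.6°; ω = 2000: 43.0 dB, -43.6°

At s = jω = j851:
zero (s+15): 15 + j851 → |·| = √(15²+851²) = √724426 ≈ 851.13, ∠ = arctan(851/15) ≈ 88.99°
zero (s+2000): 2000 + j851 → |·| = √(2000²+851²) = √4724201 ≈ 2173.5, ∠ = arctan(851/2000) ≈ 23.05°
pole (s+25): 25 + j851 → |·| = √(25²+851²) = √724826 ≈ 851.37, ∠ = arctan(851/25) ≈ 88.32°
pole (s+40): 40 + j851 → |·| = √(40²+851²) = √725801 ≈ 851.94, ∠ = arctan(851/40) ≈ 87.31°
|H| = 100 · 1.8499e+06 / 7.2532e+05 ≈ 255.05
Gain = 20 log₁₀(255.05) ≈ 48.13 dB
∠H = 112.04° − 175.63° = -63.59°

At s = jω = j2000:
zero (s+15): 15 + j2000 → |·| = √(15²+2000²) = √4000225 ≈ 2000.1, ∠ = arctan(2000/15) ≈ 89.57°
zero (s+2000): 2000 + j2000 → |·| = √(2000²+2000²) = √8000000 ≈ 2828.4, ∠ = arctan(2000/2000) ≈ 45.00°
pole (s+25): 25 + j2000 → |·| = √(25²+2000²) = √4000625 ≈ 2000.2, ∠ = arctan(2000/25) ≈ 89.28°
pole (s+40): 40 + j2000 → |·| = √(40²+2000²) = √4001600 ≈ 2000.4, ∠ = arctan(2000/40) ≈ 88.85°
|H| = 100 · 5.6571e+06 / 4.0012e+06 ≈ 141.39
Gain = 20 log₁₀(141.39) ≈ 43.01 dB
∠H = 134.57° − 178.13° = -43.56°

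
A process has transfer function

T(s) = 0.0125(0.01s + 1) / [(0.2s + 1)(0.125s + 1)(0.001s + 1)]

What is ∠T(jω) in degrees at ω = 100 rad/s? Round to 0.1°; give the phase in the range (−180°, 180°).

-133.3°

At ω = 100 rad/s:
zero (1 + j100·0.01) = 1 + j1 → |·| ≈ 1.4142, ∠ ≈ 45.00°
pole (1 + j100·0.2) = 1 + j20 → |·| ≈ 20.025, ∠ ≈ 87.14°
pole (1 + j100·0.125) = 1 + j12.5 → |·| ≈ 12.54, ∠ ≈ 85.43°
pole (1 + j100·0.001) = 1 + j0.1 → |·| ≈ 1.005, ∠ ≈ 5.71°
∠T = (45.00°) − (87.14° + 85.43° + 5.71°) = -133.28°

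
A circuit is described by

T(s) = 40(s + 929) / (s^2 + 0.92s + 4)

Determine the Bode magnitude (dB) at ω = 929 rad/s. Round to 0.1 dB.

At s = jω = j929:
zero (s+929): 929 + j929 → |·| = √(929²+929²) = √1726082 ≈ 1313.8, ∠ = arctan(929/929) ≈ 45.00°
quadratic: (j929)² + 0.92·j929 + 4 = -863037 + j854.68 → |·| ≈ 8.6304e+05, ∠ ≈ 179.94°
|T| = 40 · 1313.8 / 8.6304e+05 ≈ 0.060892
Gain = 20 log₁₀(0.060892) ≈ -24.31 dB

-24.3 dB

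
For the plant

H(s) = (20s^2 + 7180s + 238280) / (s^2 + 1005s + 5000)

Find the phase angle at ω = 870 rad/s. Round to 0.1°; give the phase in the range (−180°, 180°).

26.6°

Substitute s = j870:
Numerator: 20(j870)^2 + 7180(j870) + 238280 = -14899720 + j6246600
Denominator: (j870)^2 + 1005(j870) + 5000 = -751900 + j874350
|N| = √(14899720² + 6246600²) ≈ 1.6156e+07, ∠N ≈ 157.25°
|D| = √(751900² + 874350²) ≈ 1.1532e+06, ∠D ≈ 130.69°
∠H = 157.25° − 130.69° = 26.56°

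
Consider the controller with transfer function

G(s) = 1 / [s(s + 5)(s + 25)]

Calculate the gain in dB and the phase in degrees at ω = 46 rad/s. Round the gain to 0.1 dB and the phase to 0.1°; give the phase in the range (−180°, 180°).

At s = jω = j46:
pole (s+5): 5 + j46 → |·| = √(5²+46²) = √2141 ≈ 46.271, ∠ = arctan(46/5) ≈ 83.80°
pole (s+25): 25 + j46 → |·| = √(25²+46²) = √2741 ≈ 52.355, ∠ = arctan(46/25) ≈ 61.48°
pole at origin: |s| = 46, ∠ = 90.00° (in denominator)
|G| = 1 / 1.1144e+05 ≈ 8.9734e-06
Gain = 20 log₁₀(8.9734e-06) ≈ -100.94 dB
∠G = 0.00° − 235.28° = -235.28° ≡ 124.72° (principal value)

-100.9 dB, 124.7°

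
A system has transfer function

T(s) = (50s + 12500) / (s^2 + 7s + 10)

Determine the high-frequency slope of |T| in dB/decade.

Each pole contributes −20 dB/decade at high frequency; each zero contributes +20 dB/decade.
Net: 1 zero(s) − 2 pole(s) → -20 dB/decade.

-20 dB/decade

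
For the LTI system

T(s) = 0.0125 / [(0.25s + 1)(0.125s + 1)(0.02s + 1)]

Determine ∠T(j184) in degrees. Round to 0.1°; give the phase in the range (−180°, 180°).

At ω = 184 rad/s:
pole (1 + j184·0.25) = 1 + j46 → |·| ≈ 46.011, ∠ ≈ 88.75°
pole (1 + j184·0.125) = 1 + j23 → |·| ≈ 23.022, ∠ ≈ 87.51°
pole (1 + j184·0.02) = 1 + j3.68 → |·| ≈ 3.8134, ∠ ≈ 74.80°
∠T = (0°) − (88.75° + 87.51° + 74.80°) = -251.06° ≡ 108.94° (principal value)

108.9°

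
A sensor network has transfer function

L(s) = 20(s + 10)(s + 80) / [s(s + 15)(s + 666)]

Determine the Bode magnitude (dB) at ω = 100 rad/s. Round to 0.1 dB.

-28.5 dB

At s = jω = j100:
zero (s+10): 10 + j100 → |·| = √(10²+100²) = √10100 ≈ 100.5, ∠ = arctan(100/10) ≈ 84.29°
zero (s+80): 80 + j100 → |·| = √(80²+100²) = √16400 ≈ 128.06, ∠ = arctan(100/80) ≈ 51.34°
pole (s+15): 15 + j100 → |·| = √(15²+100²) = √10225 ≈ 101.12, ∠ = arctan(100/15) ≈ 81.47°
pole (s+666): 666 + j100 → |·| = √(666²+100²) = √453556 ≈ 673.47, ∠ = arctan(100/666) ≈ 8.54°
pole at origin: |s| = 100, ∠ = 90.00° (in denominator)
|L| = 20 · 12870 / 6.8101e+06 ≈ 0.037797
Gain = 20 log₁₀(0.037797) ≈ -28.45 dB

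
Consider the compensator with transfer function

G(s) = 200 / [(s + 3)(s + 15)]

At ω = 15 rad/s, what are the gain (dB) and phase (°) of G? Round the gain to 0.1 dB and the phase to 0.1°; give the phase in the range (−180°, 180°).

At s = jω = j15:
pole (s+3): 3 + j15 → |·| = √(3²+15²) = √234 ≈ 15.297, ∠ = arctan(15/3) ≈ 78.69°
pole (s+15): 15 + j15 → |·| = √(15²+15²) = √450 ≈ 21.213, ∠ = arctan(15/15) ≈ 45.00°
|G| = 200 / 324.5 ≈ 0.61633
Gain = 20 log₁₀(0.61633) ≈ -4.20 dB
∠G = 0.00° − 123.69° = -123.69°

-4.2 dB, -123.7°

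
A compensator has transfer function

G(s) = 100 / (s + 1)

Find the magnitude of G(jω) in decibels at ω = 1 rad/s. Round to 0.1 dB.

37.0 dB

At s = jω = j1:
pole (s+1): 1 + j1 → |·| = √(1²+1²) = √2 ≈ 1.4142, ∠ = arctan(1/1) ≈ 45.00°
|G| = 100 / 1.4142 ≈ 70.711
Gain = 20 log₁₀(70.711) ≈ 36.99 dB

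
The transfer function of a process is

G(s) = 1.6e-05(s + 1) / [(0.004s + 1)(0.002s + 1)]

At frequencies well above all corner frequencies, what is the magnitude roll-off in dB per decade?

Each pole contributes −20 dB/decade at high frequency; each zero contributes +20 dB/decade.
Net: 1 zero(s) − 2 pole(s) → -20 dB/decade.

-20 dB/decade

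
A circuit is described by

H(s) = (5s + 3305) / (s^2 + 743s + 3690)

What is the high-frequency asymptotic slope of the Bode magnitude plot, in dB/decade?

Each pole contributes −20 dB/decade at high frequency; each zero contributes +20 dB/decade.
Net: 1 zero(s) − 2 pole(s) → -20 dB/decade.

-20 dB/decade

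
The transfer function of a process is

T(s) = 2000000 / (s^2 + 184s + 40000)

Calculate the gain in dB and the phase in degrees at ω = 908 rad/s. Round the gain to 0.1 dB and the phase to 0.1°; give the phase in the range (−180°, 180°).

7.9 dB, -168.0°

At s = jω = j908:
quadratic: (j908)² + 184·j908 + 40000 = -784464 + j167072 → |·| ≈ 8.0206e+05, ∠ ≈ 167.98°
|T| = 2000000 / 8.0206e+05 ≈ 2.4936
Gain = 20 log₁₀(2.4936) ≈ 7.94 dB
∠T = 0.00° − 167.98° = -167.98°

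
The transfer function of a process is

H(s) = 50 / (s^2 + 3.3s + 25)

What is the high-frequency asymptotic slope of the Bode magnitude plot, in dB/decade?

Each pole contributes −20 dB/decade at high frequency; each zero contributes +20 dB/decade.
Net: 0 zero(s) − 2 pole(s) → -40 dB/decade.

-40 dB/decade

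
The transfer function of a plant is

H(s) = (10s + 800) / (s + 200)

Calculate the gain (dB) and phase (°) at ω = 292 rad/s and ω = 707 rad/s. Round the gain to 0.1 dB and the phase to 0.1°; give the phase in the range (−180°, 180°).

ω = 292: 18.6 dB, 19.1°; ω = 707: 19.7 dB, 9.3°

Substitute s = j292:
Numerator: 10(j292) + 800 = 800 + j2920
Denominator: (j292) + 200 = 200 + j292
|N| = √(800² + 2920²) ≈ 3027.6, ∠N ≈ 74.68°
|D| = √(200² + 292²) ≈ 353.93, ∠D ≈ 55.59°
|H| = 3027.6 / 353.93 ≈ 8.5542
Gain = 20 log₁₀(8.5542) ≈ 18.64 dB
∠H = 74.68° − 55.59° = 19.09°

Substitute s = j707:
Numerator: 10(j707) + 800 = 800 + j7070
Denominator: (j707) + 200 = 200 + j707
|N| = √(800² + 7070²) ≈ 7115.1, ∠N ≈ 83.54°
|D| = √(200² + 707²) ≈ 734.74, ∠D ≈ 74.20°
|H| = 7115.1 / 734.74 ≈ 9.6838
Gain = 20 log₁₀(9.6838) ≈ 19.72 dB
∠H = 83.54° − 74.20° = 9.34°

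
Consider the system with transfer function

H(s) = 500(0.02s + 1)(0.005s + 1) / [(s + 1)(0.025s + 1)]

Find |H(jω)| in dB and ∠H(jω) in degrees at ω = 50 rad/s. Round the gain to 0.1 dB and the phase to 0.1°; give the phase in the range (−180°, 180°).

19.2 dB, -81.2°

At ω = 50 rad/s:
zero (1 + j50·0.02) = 1 + j1 → |·| ≈ 1.4142, ∠ ≈ 45.00°
zero (1 + j50·0.005) = 1 + j0.25 → |·| ≈ 1.0308, ∠ ≈ 14.04°
pole (1 + j50·1) = 1 + j50 → |·| ≈ 50.01, ∠ ≈ 88.85°
pole (1 + j50·0.025) = 1 + j1.25 → |·| ≈ 1.6008, ∠ ≈ 51.34°
|H| = 500 · 1.4142 · 1.0308 / (50.01 · 1.6008) ≈ 9.1046
Gain = 20 log₁₀(9.1046) ≈ 19.19 dB
∠H = (45.00° + 14.04°) − (88.85° + 51.34°) = -81.15°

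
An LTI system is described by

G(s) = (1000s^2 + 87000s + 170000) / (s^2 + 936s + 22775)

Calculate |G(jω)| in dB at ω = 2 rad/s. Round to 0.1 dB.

Substitute s = j2:
Numerator: 1000(j2)^2 + 87000(j2) + 170000 = 166000 + j174000
Denominator: (j2)^2 + 936(j2) + 22775 = 22771 + j1872
|N| = √(166000² + 174000²) ≈ 2.4048e+05, ∠N ≈ 46.35°
|D| = √(22771² + 1872²) ≈ 22848, ∠D ≈ 4.70°
|G| = 2.4048e+05 / 22848 ≈ 10.525
Gain = 20 log₁₀(10.525) ≈ 20.44 dB

20.4 dB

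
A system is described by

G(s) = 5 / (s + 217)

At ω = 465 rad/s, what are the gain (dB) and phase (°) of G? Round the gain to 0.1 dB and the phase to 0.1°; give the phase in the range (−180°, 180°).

At s = jω = j465:
pole (s+217): 217 + j465 → |·| = √(217²+465²) = √263314 ≈ 513.14, ∠ = arctan(465/217) ≈ 64.98°
|G| = 5 / 513.14 ≈ 0.0097439
Gain = 20 log₁₀(0.0097439) ≈ -40.23 dB
∠G = 0.00° − 64.98° = -64.98°

-40.2 dB, -65.0°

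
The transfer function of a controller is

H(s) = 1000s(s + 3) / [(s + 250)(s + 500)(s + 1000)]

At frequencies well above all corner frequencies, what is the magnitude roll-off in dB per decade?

-20 dB/decade

Each pole contributes −20 dB/decade at high frequency; each zero contributes +20 dB/decade.
Net: 2 zero(s) − 3 pole(s) → -20 dB/decade.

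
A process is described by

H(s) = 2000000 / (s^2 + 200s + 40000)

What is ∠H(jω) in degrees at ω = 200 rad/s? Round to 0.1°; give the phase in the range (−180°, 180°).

At s = jω = j200:
quadratic: (j200)² + 200·j200 + 40000 = 0 + j40000 → |·| ≈ 40000, ∠ ≈ 90.00°
∠H = 0.00° − 90.00° = -90.00°

-90.0°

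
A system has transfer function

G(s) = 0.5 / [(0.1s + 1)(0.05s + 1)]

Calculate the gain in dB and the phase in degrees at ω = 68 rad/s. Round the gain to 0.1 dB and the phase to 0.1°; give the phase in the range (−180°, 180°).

-33.8 dB, -155.2°

At ω = 68 rad/s:
pole (1 + j68·0.1) = 1 + j6.8 → |·| ≈ 6.8731, ∠ ≈ 81.63°
pole (1 + j68·0.05) = 1 + j3.4 → |·| ≈ 3.544, ∠ ≈ 73.61°
|G| = 0.5 · 1 / (6.8731 · 3.544) ≈ 0.020527
Gain = 20 log₁₀(0.020527) ≈ -33.75 dB
∠G = (0°) − (81.63° + 73.61°) = -155.24°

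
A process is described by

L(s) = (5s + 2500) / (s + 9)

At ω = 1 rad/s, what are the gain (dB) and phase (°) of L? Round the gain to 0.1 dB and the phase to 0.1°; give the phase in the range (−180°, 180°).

48.8 dB, -6.2°

Substitute s = j1:
Numerator: 5(j1) + 2500 = 2500 + j5
Denominator: (j1) + 9 = 9 + j1
|N| = √(2500² + 5²) ≈ 2500, ∠N ≈ 0.11°
|D| = √(9² + 1²) ≈ 9.0554, ∠D ≈ 6.34°
|L| = 2500 / 9.0554 ≈ 276.08
Gain = 20 log₁₀(276.08) ≈ 48.82 dB
∠L = 0.11° − 6.34° = -6.23°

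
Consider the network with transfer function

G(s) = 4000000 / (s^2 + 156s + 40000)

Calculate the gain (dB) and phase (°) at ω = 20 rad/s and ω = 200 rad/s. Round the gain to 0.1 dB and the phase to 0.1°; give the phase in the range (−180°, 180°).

At s = jω = j20:
quadratic: (j20)² + 156·j20 + 40000 = 39600 + j3120 → |·| ≈ 39723, ∠ ≈ 4.50°
|G| = 4000000 / 39723 ≈ 100.7
Gain = 20 log₁₀(100.7) ≈ 40.06 dB
∠G = 0.00° − 4.50° = -4.50°

At s = jω = j200:
quadratic: (j200)² + 156·j200 + 40000 = 0 + j31200 → |·| ≈ 31200, ∠ ≈ 90.00°
|G| = 4000000 / 31200 ≈ 128.21
Gain = 20 log₁₀(128.21) ≈ 42.16 dB
∠G = 0.00° − 90.00° = -90.00°

ω = 20: 40.1 dB, -4.5°; ω = 200: 42.2 dB, -90.0°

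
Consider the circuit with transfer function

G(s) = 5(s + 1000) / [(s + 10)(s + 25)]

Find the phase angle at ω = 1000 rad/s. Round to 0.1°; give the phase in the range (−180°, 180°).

-133.0°

At s = jω = j1000:
zero (s+1000): 1000 + j1000 → |·| = √(1000²+1000²) = √2000000 ≈ 1414.2, ∠ = arctan(1000/1000) ≈ 45.00°
pole (s+10): 10 + j1000 → |·| = √(10²+1000²) = √1000100 ≈ 1000, ∠ = arctan(1000/10) ≈ 89.43°
pole (s+25): 25 + j1000 → |·| = √(25²+1000²) = √1000625 ≈ 1000.3, ∠ = arctan(1000/25) ≈ 88.57°
∠G = 45.00° − 178.00° = -133.00°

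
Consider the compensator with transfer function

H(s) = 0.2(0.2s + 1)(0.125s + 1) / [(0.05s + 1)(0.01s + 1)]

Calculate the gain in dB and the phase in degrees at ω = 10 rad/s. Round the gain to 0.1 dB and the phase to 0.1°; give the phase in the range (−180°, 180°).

At ω = 10 rad/s:
zero (1 + j10·0.2) = 1 + j2 → |·| ≈ 2.2361, ∠ ≈ 63.43°
zero (1 + j10·0.125) = 1 + j1.25 → |·| ≈ 1.6008, ∠ ≈ 51.34°
pole (1 + j10·0.05) = 1 + j0.5 → |·| ≈ 1.118, ∠ ≈ 26.57°
pole (1 + j10·0.01) = 1 + j0.1 → |·| ≈ 1.005, ∠ ≈ 5.71°
|H| = 0.2 · 2.2361 · 1.6008 / (1.118 · 1.005) ≈ 0.63716
Gain = 20 log₁₀(0.63716) ≈ -3.92 dB
∠H = (63.43° + 51.34°) − (26.57° + 5.71°) = 82.49°

-3.9 dB, 82.5°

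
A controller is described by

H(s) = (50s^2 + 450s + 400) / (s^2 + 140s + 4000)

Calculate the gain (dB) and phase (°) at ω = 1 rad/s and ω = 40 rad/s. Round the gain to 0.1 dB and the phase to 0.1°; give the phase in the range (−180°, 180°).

ω = 1: -16.9 dB, 50.1°; ω = 40: 22.5 dB, 100.5°

Substitute s = j1:
Numerator: 50(j1)^2 + 450(j1) + 400 = 350 + j450
Denominator: (j1)^2 + 140(j1) + 4000 = 3999 + j140
|N| = √(350² + 450²) ≈ 570.09, ∠N ≈ 52.13°
|D| = √(3999² + 140²) ≈ 4001.4, ∠D ≈ 2.01°
|H| = 570.09 / 4001.4 ≈ 0.14247
Gain = 20 log₁₀(0.14247) ≈ -16.93 dB
∠H = 52.13° − 2.01° = 50.12°

Substitute s = j40:
Numerator: 50(j40)^2 + 450(j40) + 400 = -79600 + j18000
Denominator: (j40)^2 + 140(j40) + 4000 = 2400 + j5600
|N| = √(79600² + 18000²) ≈ 81610, ∠N ≈ 167.26°
|D| = √(2400² + 5600²) ≈ 6092.6, ∠D ≈ 66.80°
|H| = 81610 / 6092.6 ≈ 13.395
Gain = 20 log₁₀(13.395) ≈ 22.54 dB
∠H = 167.26° − 66.80° = 100.46°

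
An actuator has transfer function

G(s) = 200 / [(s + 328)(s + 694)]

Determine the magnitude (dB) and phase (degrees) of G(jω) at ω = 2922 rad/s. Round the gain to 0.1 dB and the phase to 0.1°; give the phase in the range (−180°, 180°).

At s = jω = j2922:
pole (s+328): 328 + j2922 → |·| = √(328²+2922²) = √8645668 ≈ 2940.4, ∠ = arctan(2922/328) ≈ 83.60°
pole (s+694): 694 + j2922 → |·| = √(694²+2922²) = √9019720 ≈ 3003.3, ∠ = arctan(2922/694) ≈ 76.64°
|G| = 200 / 8.8309e+06 ≈ 2.2648e-05
Gain = 20 log₁₀(2.2648e-05) ≈ -92.90 dB
∠G = 0.00° − 160.24° = -160.24°

-92.9 dB, -160.2°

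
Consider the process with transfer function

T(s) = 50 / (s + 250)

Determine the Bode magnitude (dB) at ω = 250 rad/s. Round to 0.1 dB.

At s = jω = j250:
pole (s+250): 250 + j250 → |·| = √(250²+250²) = √125000 ≈ 353.55, ∠ = arctan(250/250) ≈ 45.00°
|T| = 50 / 353.55 ≈ 0.14142
Gain = 20 log₁₀(0.14142) ≈ -16.99 dB

-17.0 dB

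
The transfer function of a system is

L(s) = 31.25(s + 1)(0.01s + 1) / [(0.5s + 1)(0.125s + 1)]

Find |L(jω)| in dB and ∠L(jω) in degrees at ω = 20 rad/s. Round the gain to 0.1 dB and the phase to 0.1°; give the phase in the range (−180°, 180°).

At ω = 20 rad/s:
zero (1 + j20·1) = 1 + j20 → |·| ≈ 20.025, ∠ ≈ 87.14°
zero (1 + j20·0.01) = 1 + j0.2 → |·| ≈ 1.0198, ∠ ≈ 11.31°
pole (1 + j20·0.5) = 1 + j10 → |·| ≈ 10.05, ∠ ≈ 84.29°
pole (1 + j20·0.125) = 1 + j2.5 → |·| ≈ 2.6926, ∠ ≈ 68.20°
|L| = 31.25 · 20.025 · 1.0198 / (10.05 · 2.6926) ≈ 23.583
Gain = 20 log₁₀(23.583) ≈ 27.45 dB
∠L = (87.14° + 11.31°) − (84.29° + 68.20°) = -54.04°

27.5 dB, -54.0°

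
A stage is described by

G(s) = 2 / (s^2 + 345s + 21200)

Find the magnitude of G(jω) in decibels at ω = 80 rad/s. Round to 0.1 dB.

-83.9 dB

Substitute s = j80:
Numerator: 2 = 2 + j0
Denominator: (j80)^2 + 345(j80) + 21200 = 14800 + j27600
|N| = √(2² + 0²) ≈ 2, ∠N ≈ 0.00°
|D| = √(14800² + 27600²) ≈ 31318, ∠D ≈ 61.80°
|G| = 2 / 31318 ≈ 6.3861e-05
Gain = 20 log₁₀(6.3861e-05) ≈ -83.90 dB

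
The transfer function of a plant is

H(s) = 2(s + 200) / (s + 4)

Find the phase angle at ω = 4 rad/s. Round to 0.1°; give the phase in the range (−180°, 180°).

-43.9°

At s = jω = j4:
zero (s+200): 200 + j4 → |·| = √(200²+4²) = √40016 ≈ 200.04, ∠ = arctan(4/200) ≈ 1.15°
pole (s+4): 4 + j4 → |·| = √(4²+4²) = √32 ≈ 5.6569, ∠ = arctan(4/4) ≈ 45.00°
∠H = 1.15° − 45.00° = -43.85°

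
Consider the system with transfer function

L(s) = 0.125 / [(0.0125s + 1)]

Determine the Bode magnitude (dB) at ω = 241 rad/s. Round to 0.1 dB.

At ω = 241 rad/s:
pole (1 + j241·0.0125) = 1 + j3.0125 → |·| ≈ 3.1741, ∠ ≈ 71.64°
|L| = 0.125 · 1 / (3.1741) ≈ 0.039381
Gain = 20 log₁₀(0.039381) ≈ -28.09 dB

-28.1 dB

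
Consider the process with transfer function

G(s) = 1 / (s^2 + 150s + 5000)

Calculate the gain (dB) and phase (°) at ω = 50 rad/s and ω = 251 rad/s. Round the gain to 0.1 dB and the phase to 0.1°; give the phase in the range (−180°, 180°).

ω = 50: -78.0 dB, -71.6°; ω = 251: -96.8 dB, -147.0°

Substitute s = j50:
Numerator: 1 = 1 + j0
Denominator: (j50)^2 + 150(j50) + 5000 = 2500 + j7500
|N| = √(1² + 0²) ≈ 1, ∠N ≈ 0.00°
|D| = √(2500² + 7500²) ≈ 7905.7, ∠D ≈ 71.57°
|G| = 1 / 7905.7 ≈ 0.00012649
Gain = 20 log₁₀(0.00012649) ≈ -77.96 dB
∠G = 0.00° − 71.57° = -71.57°

Substitute s = j251:
Numerator: 1 = 1 + j0
Denominator: (j251)^2 + 150(j251) + 5000 = -58001 + j37650
|N| = √(1² + 0²) ≈ 1, ∠N ≈ 0.00°
|D| = √(58001² + 37650²) ≈ 69149, ∠D ≈ 147.01°
|G| = 1 / 69149 ≈ 1.4462e-05
Gain = 20 log₁₀(1.4462e-05) ≈ -96.80 dB
∠G = 0.00° − 147.01° = -147.01°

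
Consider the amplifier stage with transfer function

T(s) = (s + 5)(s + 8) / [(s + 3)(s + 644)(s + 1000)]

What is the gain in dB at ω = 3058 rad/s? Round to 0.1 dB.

At s = jω = j3058:
zero (s+5): 5 + j3058 → |·| = √(5²+3058²) = √9351389 ≈ 3058, ∠ = arctan(3058/5) ≈ 89.91°
zero (s+8): 8 + j3058 → |·| = √(8²+3058²) = √9351428 ≈ 3058, ∠ = arctan(3058/8) ≈ 89.85°
pole (s+3): 3 + j3058 → |·| = √(3²+3058²) = √9351373 ≈ 3058, ∠ = arctan(3058/3) ≈ 89.94°
pole (s+644): 644 + j3058 → |·| = √(644²+3058²) = √9766100 ≈ 3125.1, ∠ = arctan(3058/644) ≈ 78.11°
pole (s+1000): 1000 + j3058 → |·| = √(1000²+3058²) = √10351364 ≈ 3217.4, ∠ = arctan(3058/1000) ≈ 71.89°
|T| = 1 · 9.3514e+06 / 3.0747e+10 ≈ 0.00030414
Gain = 20 log₁₀(0.00030414) ≈ -70.34 dB

-70.3 dB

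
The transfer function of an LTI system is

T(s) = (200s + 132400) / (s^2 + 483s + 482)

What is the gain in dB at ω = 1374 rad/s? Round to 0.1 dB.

-16.3 dB

Substitute s = j1374:
Numerator: 200(j1374) + 132400 = 132400 + j274800
Denominator: (j1374)^2 + 483(j1374) + 482 = -1887394 + j663642
|N| = √(132400² + 274800²) ≈ 3.0503e+05, ∠N ≈ 64.28°
|D| = √(1887394² + 663642²) ≈ 2.0007e+06, ∠D ≈ 160.63°
|T| = 3.0503e+05 / 2.0007e+06 ≈ 0.15246
Gain = 20 log₁₀(0.15246) ≈ -16.34 dB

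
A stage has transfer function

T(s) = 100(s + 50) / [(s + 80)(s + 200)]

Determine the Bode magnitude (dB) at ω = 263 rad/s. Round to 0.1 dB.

-10.6 dB

At s = jω = j263:
zero (s+50): 50 + j263 → |·| = √(50²+263²) = √71669 ≈ 267.71, ∠ = arctan(263/50) ≈ 79.24°
pole (s+80): 80 + j263 → |·| = √(80²+263²) = √75569 ≈ 274.9, ∠ = arctan(263/80) ≈ 73.08°
pole (s+200): 200 + j263 → |·| = √(200²+263²) = √109169 ≈ 330.41, ∠ = arctan(263/200) ≈ 52.75°
|T| = 100 · 267.71 / 90830 ≈ 0.29474
Gain = 20 log₁₀(0.29474) ≈ -10.61 dB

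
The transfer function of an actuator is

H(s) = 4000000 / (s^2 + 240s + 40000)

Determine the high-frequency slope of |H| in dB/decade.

Each pole contributes −20 dB/decade at high frequency; each zero contributes +20 dB/decade.
Net: 0 zero(s) − 2 pole(s) → -40 dB/decade.

-40 dB/decade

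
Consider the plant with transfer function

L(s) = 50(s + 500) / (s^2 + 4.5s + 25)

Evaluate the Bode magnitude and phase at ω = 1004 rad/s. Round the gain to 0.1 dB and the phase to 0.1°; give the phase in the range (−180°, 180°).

-25.1 dB, -116.2°

At s = jω = j1004:
zero (s+500): 500 + j1004 → |·| = √(500²+1004²) = √1258016 ≈ 1121.6, ∠ = arctan(1004/500) ≈ 63.53°
quadratic: (j1004)² + 4.5·j1004 + 25 = -1007991 + j4518 → |·| ≈ 1.008e+06, ∠ ≈ 179.74°
|L| = 50 · 1121.6 / 1.008e+06 ≈ 0.055635
Gain = 20 log₁₀(0.055635) ≈ -25.09 dB
∠L = 63.53° − 179.74° = -116.21°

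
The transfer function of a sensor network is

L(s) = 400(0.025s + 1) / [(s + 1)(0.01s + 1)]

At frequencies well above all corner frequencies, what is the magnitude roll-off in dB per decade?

Each pole contributes −20 dB/decade at high frequency; each zero contributes +20 dB/decade.
Net: 1 zero(s) − 2 pole(s) → -20 dB/decade.

-20 dB/decade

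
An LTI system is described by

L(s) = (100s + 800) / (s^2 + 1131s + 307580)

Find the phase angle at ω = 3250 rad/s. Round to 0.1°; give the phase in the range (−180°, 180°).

-70.4°

Substitute s = j3250:
Numerator: 100(j3250) + 800 = 800 + j325000
Denominator: (j3250)^2 + 1131(j3250) + 307580 = -10254920 + j3675750
|N| = √(800² + 325000²) ≈ 3.25e+05, ∠N ≈ 89.86°
|D| = √(10254920² + 3675750²) ≈ 1.0894e+07, ∠D ≈ 160.28°
∠L = 89.86° − 160.28° = -70.42°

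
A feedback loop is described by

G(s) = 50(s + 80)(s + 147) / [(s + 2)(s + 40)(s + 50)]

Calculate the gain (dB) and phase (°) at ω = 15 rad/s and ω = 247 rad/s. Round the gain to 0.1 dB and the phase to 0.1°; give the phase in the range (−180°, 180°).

ω = 15: 25.0 dB, -103.2°; ω = 247: -12.4 dB, -117.6°

At s = jω = j15:
zero (s+80): 80 + j15 → |·| = √(80²+15²) = √6625 ≈ 81.394, ∠ = arctan(15/80) ≈ 10.62°
zero (s+147): 147 + j15 → |·| = √(147²+15²) = √21834 ≈ 147.76, ∠ = arctan(15/147) ≈ 5.83°
pole (s+2): 2 + j15 → |·| = √(2²+15²) = √229 ≈ 15.133, ∠ = arctan(15/2) ≈ 82.41°
pole (s+40): 40 + j15 → |·| = √(40²+15²) = √1825 ≈ 42.72, ∠ = arctan(15/40) ≈ 20.56°
pole (s+50): 50 + j15 → |·| = √(50²+15²) = √2725 ≈ 52.202, ∠ = arctan(15/50) ≈ 16.70°
|G| = 50 · 12027 / 33748 ≈ 17.819
Gain = 20 log₁₀(17.819) ≈ 25.02 dB
∠G = 16.45° − 119.67° = -103.22°

At s = jω = j247:
zero (s+80): 80 + j247 → |·| = √(80²+247²) = √67409 ≈ 259.63, ∠ = arctan(247/80) ≈ 72.05°
zero (s+147): 147 + j247 → |·| = √(147²+247²) = √82618 ≈ 287.43, ∠ = arctan(247/147) ≈ 59.24°
pole (s+2): 2 + j247 → |·| = √(2²+247²) = √61013 ≈ 247.01, ∠ = arctan(247/2) ≈ 89.54°
pole (s+40): 40 + j247 → |·| = √(40²+247²) = √62609 ≈ 250.22, ∠ = arctan(247/40) ≈ 80.80°
pole (s+50): 50 + j247 → |·| = √(50²+247²) = √63509 ≈ 252.01, ∠ = arctan(247/50) ≈ 78.56°
|G| = 50 · 74625 / 1.5576e+07 ≈ 0.23955
Gain = 20 log₁₀(0.23955) ≈ -12.41 dB
∠G = 131.29° − 248.90° = -117.61°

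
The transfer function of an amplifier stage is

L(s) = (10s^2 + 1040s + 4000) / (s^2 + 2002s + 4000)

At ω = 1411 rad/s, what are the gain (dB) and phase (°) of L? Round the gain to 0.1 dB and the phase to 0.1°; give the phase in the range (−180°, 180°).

Substitute s = j1411:
Numerator: 10(j1411)^2 + 1040(j1411) + 4000 = -19905210 + j1467440
Denominator: (j1411)^2 + 2002(j1411) + 4000 = -1986921 + j2824822
|N| = √(19905210² + 1467440²) ≈ 1.9959e+07, ∠N ≈ 175.78°
|D| = √(1986921² + 2824822²) ≈ 3.4536e+06, ∠D ≈ 125.12°
|L| = 1.9959e+07 / 3.4536e+06 ≈ 5.7792
Gain = 20 log₁₀(5.7792) ≈ 15.24 dB
∠L = 175.78° − 125.12° = 50.66°

15.2 dB, 50.7°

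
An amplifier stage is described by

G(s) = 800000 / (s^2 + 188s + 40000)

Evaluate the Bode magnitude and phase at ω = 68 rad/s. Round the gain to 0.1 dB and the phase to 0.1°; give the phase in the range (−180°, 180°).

26.6 dB, -19.9°

At s = jω = j68:
quadratic: (j68)² + 188·j68 + 40000 = 35376 + j12784 → |·| ≈ 37615, ∠ ≈ 19.87°
|G| = 800000 / 37615 ≈ 21.268
Gain = 20 log₁₀(21.268) ≈ 26.55 dB
∠G = 0.00° − 19.87° = -19.87°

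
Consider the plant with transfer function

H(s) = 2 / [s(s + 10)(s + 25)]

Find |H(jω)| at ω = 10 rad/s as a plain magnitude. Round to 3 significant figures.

At s = jω = j10:
pole (s+10): 10 + j10 → |·| = √(10²+10²) = √200 ≈ 14.142, ∠ = arctan(10/10) ≈ 45.00°
pole (s+25): 25 + j10 → |·| = √(25²+10²) = √725 ≈ 26.926, ∠ = arctan(10/25) ≈ 21.80°
pole at origin: |s| = 10, ∠ = 90.00° (in denominator)
|H| = 2 / 3807.9 ≈ 0.00052522

0.000525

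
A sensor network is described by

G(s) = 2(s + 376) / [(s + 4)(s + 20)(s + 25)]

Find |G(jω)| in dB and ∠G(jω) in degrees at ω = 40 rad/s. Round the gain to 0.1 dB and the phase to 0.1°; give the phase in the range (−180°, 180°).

At s = jω = j40:
zero (s+376): 376 + j40 → |·| = √(376²+40²) = √142976 ≈ 378.12, ∠ = arctan(40/376) ≈ 6.07°
pole (s+4): 4 + j40 → |·| = √(4²+40²) = √1616 ≈ 40.2, ∠ = arctan(40/4) ≈ 84.29°
pole (s+20): 20 + j40 → |·| = √(20²+40²) = √2000 ≈ 44.721, ∠ = arctan(40/20) ≈ 63.43°
pole (s+25): 25 + j40 → |·| = √(25²+40²) = √2225 ≈ 47.17, ∠ = arctan(40/25) ≈ 57.99°
|G| = 2 · 378.12 / 84801 ≈ 0.0089178
Gain = 20 log₁₀(0.0089178) ≈ -40.99 dB
∠G = 6.07° − 205.71° = -199.64° ≡ 160.36° (principal value)

-41.0 dB, 160.4°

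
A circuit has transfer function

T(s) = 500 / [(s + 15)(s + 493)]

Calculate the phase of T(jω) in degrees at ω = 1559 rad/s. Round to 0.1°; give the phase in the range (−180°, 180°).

At s = jω = j1559:
pole (s+15): 15 + j1559 → |·| = √(15²+1559²) = √2430706 ≈ 1559.1, ∠ = arctan(1559/15) ≈ 89.45°
pole (s+493): 493 + j1559 → |·| = √(493²+1559²) = √2673530 ≈ 1635.1, ∠ = arctan(1559/493) ≈ 72.45°
∠T = 0.00° − 161.90° = -161.90°

-161.9°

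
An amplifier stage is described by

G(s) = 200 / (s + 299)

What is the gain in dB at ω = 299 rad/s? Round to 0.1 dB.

-6.5 dB

Substitute s = j299:
Numerator: 200 = 200 + j0
Denominator: (j299) + 299 = 299 + j299
|N| = √(200² + 0²) ≈ 200, ∠N ≈ 0.00°
|D| = √(299² + 299²) ≈ 422.85, ∠D ≈ 45.00°
|G| = 200 / 422.85 ≈ 0.47298
Gain = 20 log₁₀(0.47298) ≈ -6.50 dB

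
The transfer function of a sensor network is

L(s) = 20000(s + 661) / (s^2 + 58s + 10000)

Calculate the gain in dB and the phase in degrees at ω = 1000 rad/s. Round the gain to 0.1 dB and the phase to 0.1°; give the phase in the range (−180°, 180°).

27.7 dB, -120.1°

At s = jω = j1000:
zero (s+661): 661 + j1000 → |·| = √(661²+1000²) = √1436921 ≈ 1198.7, ∠ = arctan(1000/661) ≈ 56.54°
quadratic: (j1000)² + 58·j1000 + 10000 = -990000 + j58000 → |·| ≈ 9.917e+05, ∠ ≈ 176.65°
|L| = 20000 · 1198.7 / 9.917e+05 ≈ 24.175
Gain = 20 log₁₀(24.175) ≈ 27.67 dB
∠L = 56.54° − 176.65° = -120.11°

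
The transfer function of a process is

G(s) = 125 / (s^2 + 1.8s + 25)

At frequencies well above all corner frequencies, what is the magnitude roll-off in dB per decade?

-40 dB/decade

Each pole contributes −20 dB/decade at high frequency; each zero contributes +20 dB/decade.
Net: 0 zero(s) − 2 pole(s) → -40 dB/decade.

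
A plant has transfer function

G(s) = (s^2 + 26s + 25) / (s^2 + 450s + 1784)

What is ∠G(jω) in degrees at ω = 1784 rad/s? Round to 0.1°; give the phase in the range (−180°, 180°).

Substitute s = j1784:
Numerator: (j1784)^2 + 26(j1784) + 25 = -3182631 + j46384
Denominator: (j1784)^2 + 450(j1784) + 1784 = -3180872 + j802800
|N| = √(3182631² + 46384²) ≈ 3.183e+06, ∠N ≈ 179.17°
|D| = √(3180872² + 802800²) ≈ 3.2806e+06, ∠D ≈ 165.84°
∠G = 179.17° − 165.84° = 13.33°

13.3°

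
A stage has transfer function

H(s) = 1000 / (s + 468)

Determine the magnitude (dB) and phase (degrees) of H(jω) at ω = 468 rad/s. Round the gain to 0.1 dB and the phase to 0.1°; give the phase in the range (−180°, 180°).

3.6 dB, -45.0°

At s = jω = j468:
pole (s+468): 468 + j468 → |·| = √(468²+468²) = √438048 ≈ 661.85, ∠ = arctan(468/468) ≈ 45.00°
|H| = 1000 / 661.85 ≈ 1.5109
Gain = 20 log₁₀(1.5109) ≈ 3.58 dB
∠H = 0.00° − 45.00° = -45.00°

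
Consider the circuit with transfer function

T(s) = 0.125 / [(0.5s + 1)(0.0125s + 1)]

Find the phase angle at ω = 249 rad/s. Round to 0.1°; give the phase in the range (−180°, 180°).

-161.7°

At ω = 249 rad/s:
pole (1 + j249·0.5) = 1 + j124.5 → |·| ≈ 124.5, ∠ ≈ 89.54°
pole (1 + j249·0.0125) = 1 + j3.1125 → |·| ≈ 3.2692, ∠ ≈ 72.19°
∠T = (0°) − (89.54° + 72.19°) = -161.73°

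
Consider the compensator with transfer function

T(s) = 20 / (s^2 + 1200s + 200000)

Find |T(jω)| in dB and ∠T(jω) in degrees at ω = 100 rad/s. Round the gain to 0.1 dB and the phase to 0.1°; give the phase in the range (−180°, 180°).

-81.0 dB, -32.3°

Substitute s = j100:
Numerator: 20 = 20 + j0
Denominator: (j100)^2 + 1200(j100) + 200000 = 190000 + j120000
|N| = √(20² + 0²) ≈ 20, ∠N ≈ 0.00°
|D| = √(190000² + 120000²) ≈ 2.2472e+05, ∠D ≈ 32.28°
|T| = 20 / 2.2472e+05 ≈ 8.9e-05
Gain = 20 log₁₀(8.9e-05) ≈ -81.01 dB
∠T = 0.00° − 32.28° = -32.28°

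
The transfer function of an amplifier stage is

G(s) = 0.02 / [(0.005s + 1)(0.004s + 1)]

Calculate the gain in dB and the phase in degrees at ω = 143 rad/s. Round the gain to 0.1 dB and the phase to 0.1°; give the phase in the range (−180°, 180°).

At ω = 143 rad/s:
pole (1 + j143·0.005) = 1 + j0.715 → |·| ≈ 1.2293, ∠ ≈ 35.56°
pole (1 + j143·0.004) = 1 + j0.572 → |·| ≈ 1.152, ∠ ≈ 29.77°
|G| = 0.02 · 1 / (1.2293 · 1.152) ≈ 0.014123
Gain = 20 log₁₀(0.014123) ≈ -37.00 dB
∠G = (0°) − (35.56° + 29.77°) = -65.33°

-37.0 dB, -65.3°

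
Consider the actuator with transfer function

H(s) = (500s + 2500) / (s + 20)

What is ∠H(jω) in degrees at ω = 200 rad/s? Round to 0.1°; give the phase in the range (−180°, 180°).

Substitute s = j200:
Numerator: 500(j200) + 2500 = 2500 + j100000
Denominator: (j200) + 20 = 20 + j200
|N| = √(2500² + 100000²) ≈ 1.0003e+05, ∠N ≈ 88.57°
|D| = √(20² + 200²) ≈ 201, ∠D ≈ 84.29°
∠H = 88.57° − 84.29° = 4.28°

4.3°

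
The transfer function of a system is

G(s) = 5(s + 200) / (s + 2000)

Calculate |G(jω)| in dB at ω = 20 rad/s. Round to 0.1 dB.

At s = jω = j20:
zero (s+200): 200 + j20 → |·| = √(200²+20²) = √40400 ≈ 201, ∠ = arctan(20/200) ≈ 5.71°
pole (s+2000): 2000 + j20 → |·| = √(2000²+20²) = √4000400 ≈ 2000.1, ∠ = arctan(20/2000) ≈ 0.57°
|G| = 5 · 201 / 2000.1 ≈ 0.50247
Gain = 20 log₁₀(0.50247) ≈ -5.98 dB

-6.0 dB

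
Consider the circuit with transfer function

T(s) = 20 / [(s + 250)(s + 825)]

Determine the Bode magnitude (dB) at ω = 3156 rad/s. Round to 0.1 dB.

-114.3 dB

At s = jω = j3156:
pole (s+250): 250 + j3156 → |·| = √(250²+3156²) = √10022836 ≈ 3165.9, ∠ = arctan(3156/250) ≈ 85.47°
pole (s+825): 825 + j3156 → |·| = √(825²+3156²) = √10640961 ≈ 3262, ∠ = arctan(3156/825) ≈ 75.35°
|T| = 20 / 1.0327e+07 ≈ 1.9367e-06
Gain = 20 log₁₀(1.9367e-06) ≈ -114.26 dB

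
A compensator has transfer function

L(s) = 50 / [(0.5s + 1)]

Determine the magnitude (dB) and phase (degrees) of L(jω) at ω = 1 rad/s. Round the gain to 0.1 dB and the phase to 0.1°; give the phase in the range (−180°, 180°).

At ω = 1 rad/s:
pole (1 + j1·0.5) = 1 + j0.5 → |·| ≈ 1.118, ∠ ≈ 26.57°
|L| = 50 · 1 / (1.118) ≈ 44.723
Gain = 20 log₁₀(44.723) ≈ 33.01 dB
∠L = (0°) − (26.57°) = -26.57°

33.0 dB, -26.6°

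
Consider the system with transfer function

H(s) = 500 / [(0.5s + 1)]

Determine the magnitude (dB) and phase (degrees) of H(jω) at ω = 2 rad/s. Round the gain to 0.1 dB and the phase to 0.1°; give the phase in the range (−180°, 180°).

51.0 dB, -45.0°

At ω = 2 rad/s:
pole (1 + j2·0.5) = 1 + j1 → |·| ≈ 1.4142, ∠ ≈ 45.00°
|H| = 500 · 1 / (1.4142) ≈ 353.56
Gain = 20 log₁₀(353.56) ≈ 50.97 dB
∠H = (0°) − (45.00°) = -45.00°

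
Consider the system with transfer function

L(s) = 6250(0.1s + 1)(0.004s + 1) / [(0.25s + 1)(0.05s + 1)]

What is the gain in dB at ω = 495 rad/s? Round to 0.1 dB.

At ω = 495 rad/s:
zero (1 + j495·0.1) = 1 + j49.5 → |·| ≈ 49.51, ∠ ≈ 88.84°
zero (1 + j495·0.004) = 1 + j1.98 → |·| ≈ 2.2182, ∠ ≈ 63.20°
pole (1 + j495·0.25) = 1 + j123.75 → |·| ≈ 123.75, ∠ ≈ 89.54°
pole (1 + j495·0.05) = 1 + j24.75 → |·| ≈ 24.77, ∠ ≈ 87.69°
|L| = 6250 · 49.51 · 2.2182 / (123.75 · 24.77) ≈ 223.92
Gain = 20 log₁₀(223.92) ≈ 47.00 dB

47.0 dB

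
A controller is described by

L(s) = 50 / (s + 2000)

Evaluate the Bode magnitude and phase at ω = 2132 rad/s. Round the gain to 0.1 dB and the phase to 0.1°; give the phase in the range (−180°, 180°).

Substitute s = j2132:
Numerator: 50 = 50 + j0
Denominator: (j2132) + 2000 = 2000 + j2132
|N| = √(50² + 0²) ≈ 50, ∠N ≈ 0.00°
|D| = √(2000² + 2132²) ≈ 2923.3, ∠D ≈ 46.83°
|L| = 50 / 2923.3 ≈ 0.017104
Gain = 20 log₁₀(0.017104) ≈ -35.34 dB
∠L = 0.00° − 46.83° = -46.83°

-35.3 dB, -46.8°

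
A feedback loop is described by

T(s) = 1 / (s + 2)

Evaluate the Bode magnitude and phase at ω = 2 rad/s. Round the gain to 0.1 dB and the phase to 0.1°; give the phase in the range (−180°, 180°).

-9.0 dB, -45.0°

Substitute s = j2:
Numerator: 1 = 1 + j0
Denominator: (j2) + 2 = 2 + j2
|N| = √(1² + 0²) ≈ 1, ∠N ≈ 0.00°
|D| = √(2² + 2²) ≈ 2.8284, ∠D ≈ 45.00°
|T| = 1 / 2.8284 ≈ 0.35356
Gain = 20 log₁₀(0.35356) ≈ -9.03 dB
∠T = 0.00° − 45.00° = -45.00°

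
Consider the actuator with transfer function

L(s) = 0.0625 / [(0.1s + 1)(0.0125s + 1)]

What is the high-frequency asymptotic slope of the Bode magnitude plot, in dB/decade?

-40 dB/decade

Each pole contributes −20 dB/decade at high frequency; each zero contributes +20 dB/decade.
Net: 0 zero(s) − 2 pole(s) → -40 dB/decade.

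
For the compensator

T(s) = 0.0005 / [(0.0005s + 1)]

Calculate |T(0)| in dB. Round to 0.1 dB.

T(0) = 0.0005 · 1 / 1 = 0.0005
20 log₁₀(0.0005) ≈ -66.02 dB

-66.0 dB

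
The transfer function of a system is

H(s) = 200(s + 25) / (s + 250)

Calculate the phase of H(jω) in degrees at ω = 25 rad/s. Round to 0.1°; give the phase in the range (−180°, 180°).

At s = jω = j25:
zero (s+25): 25 + j25 → |·| = √(25²+25²) = √1250 ≈ 35.355, ∠ = arctan(25/25) ≈ 45.00°
pole (s+250): 250 + j25 → |·| = √(250²+25²) = √63125 ≈ 251.25, ∠ = arctan(25/250) ≈ 5.71°
∠H = 45.00° − 5.71° = 39.29°

39.3°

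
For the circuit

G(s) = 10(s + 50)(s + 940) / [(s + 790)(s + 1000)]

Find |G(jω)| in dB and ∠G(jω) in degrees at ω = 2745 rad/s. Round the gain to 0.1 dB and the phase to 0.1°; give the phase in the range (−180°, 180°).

19.6 dB, 16.1°

At s = jω = j2745:
zero (s+50): 50 + j2745 → |·| = √(50²+2745²) = √7537525 ≈ 2745.5, ∠ = arctan(2745/50) ≈ 88.96°
zero (s+940): 940 + j2745 → |·| = √(940²+2745²) = √8418625 ≈ 2901.5, ∠ = arctan(2745/940) ≈ 71.10°
pole (s+790): 790 + j2745 → |·| = √(790²+2745²) = √8159125 ≈ 2856.4, ∠ = arctan(2745/790) ≈ 73.94°
pole (s+1000): 1000 + j2745 → |·| = √(1000²+2745²) = √8535025 ≈ 2921.5, ∠ = arctan(2745/1000) ≈ 69.98°
|G| = 10 · 7.9661e+06 / 8.345e+06 ≈ 9.546
Gain = 20 log₁₀(9.546) ≈ 19.60 dB
∠G = 160.06° − 143.92° = 16.14°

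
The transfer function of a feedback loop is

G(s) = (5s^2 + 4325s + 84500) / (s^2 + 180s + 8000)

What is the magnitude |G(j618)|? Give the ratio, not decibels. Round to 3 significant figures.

8.30

Substitute s = j618:
Numerator: 5(j618)^2 + 4325(j618) + 84500 = -1825120 + j2672850
Denominator: (j618)^2 + 180(j618) + 8000 = -373924 + j111240
|N| = √(1825120² + 2672850²) ≈ 3.2365e+06, ∠N ≈ 124.33°
|D| = √(373924² + 111240²) ≈ 3.9012e+05, ∠D ≈ 163.43°
|G| = 3.2365e+06 / 3.9012e+05 ≈ 8.2962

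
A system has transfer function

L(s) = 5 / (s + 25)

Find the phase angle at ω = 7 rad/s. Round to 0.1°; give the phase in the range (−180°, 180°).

At s = jω = j7:
pole (s+25): 25 + j7 → |·| = √(25²+7²) = √674 ≈ 25.962, ∠ = arctan(7/25) ≈ 15.64°
∠L = 0.00° − 15.64° = -15.64°

-15.6°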